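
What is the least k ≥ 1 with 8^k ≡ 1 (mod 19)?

By Lagrange's theorem, ord_19(8) divides φ(19) = 19 − 1 = 18 = 2 · 3^2.
Divisors of 18: 1, 2, 3, 6, 9, 18.
Test each divisor d:
8^1 ≡ 8 (mod 19)
8^2 ≡ 7 (mod 19)
8^3 ≡ 18 (mod 19)
8^6 ≡ 1 (mod 19) ✓
Therefore the multiplicative order of 8 modulo 19 is 6.

6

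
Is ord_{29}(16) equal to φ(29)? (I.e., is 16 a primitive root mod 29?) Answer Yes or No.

No

φ(29) = 29 − 1 = 28 = 2^2 · 7.
Test 16^(28/q) mod 29 for each prime factor q of 28:
16^14 ≡ 1 (mod 29)  [q = 2: ≡ 1 ✗]
16^4 ≡ 25 (mod 29)  [q = 7: ≢ 1 ✓]
The check at q = 2 fails, so 16 generates a proper subgroup.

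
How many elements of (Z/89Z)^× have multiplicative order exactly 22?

10

φ(89) = 89 − 1 = 88 = 2^3 · 11.
Since (Z/89Z)^× is cyclic of order 88, the number of elements of order d is φ(d) when d | 88 and 0 otherwise.
22 = 2 · 11 divides 88, and φ(22) = 10.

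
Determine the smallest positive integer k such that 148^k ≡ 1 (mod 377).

28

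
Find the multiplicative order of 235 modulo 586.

ord(235) | φ(586) = φ(2)·φ(293) = 1·292 = 292 = 2^2 · 73.
Divisors of 292: 1, 2, 4, 73, 146, 292.
Check 235^d mod 586 for each divisor in increasing order:
235^1 ≡ 235 (mod 586)
235^2 ≡ 141 (mod 586)
235^4 ≡ 543 (mod 586)
235^73 ≡ 1 (mod 586) ✓
Therefore the multiplicative order of 235 modulo 586 is 73.

73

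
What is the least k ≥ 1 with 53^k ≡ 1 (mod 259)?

9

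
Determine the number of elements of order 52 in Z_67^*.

0

φ(67) = 67 − 1 = 66 = 2 · 3 · 11.
In a cyclic group of order 66, there are φ(d) elements of order d for each divisor d of 66, and zero for non-divisors.
Here 66 is not a multiple of 52, so there are no elements of order 52.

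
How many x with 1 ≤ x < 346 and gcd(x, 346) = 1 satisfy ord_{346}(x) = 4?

2

φ(346) = φ(2)·φ(173) = 1·172 = 172 = 2^2 · 43.
Since (Z/346Z)^× is cyclic of order 172, the number of elements of order d is φ(d) when d | 172 and 0 otherwise.
4 = 2^2 divides 172, and φ(4) = 2.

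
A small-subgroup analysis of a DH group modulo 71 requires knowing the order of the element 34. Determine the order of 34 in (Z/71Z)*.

The order of 34 must divide φ(71) = 71 − 1 = 70 = 2 · 5 · 7.
Divisors of 70: 1, 2, 5, 7, 10, 14, 35, 70.
Test each divisor d:
34^1 ≡ 34 (mod 71)
34^2 ≡ 20 (mod 71)
34^5 ≡ 39 (mod 71)
34^7 ≡ 70 (mod 71)
34^10 ≡ 30 (mod 71)
34^14 ≡ 1 (mod 71) ✓
So ord_71(34) = 14.

14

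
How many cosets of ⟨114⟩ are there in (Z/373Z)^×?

2

By Lagrange's theorem, ord_373(114) divides φ(373) = 373 − 1 = 372 = 2^2 · 3 · 31.
Divisors of 372: 1, 2, 3, 4, 6, 12, 31, 62, 93, 124, 186, 372.
Check 114^d mod 373 for each divisor in increasing order:
114^1 ≡ 114 (mod 373)
114^2 ≡ 314 (mod 373)
114^3 ≡ 361 (mod 373)
114^4 ≡ 124 (mod 373)
114^6 ≡ 144 (mod 373)
114^12 ≡ 221 (mod 373)
114^31 ≡ 285 (mod 373)
114^62 ≡ 284 (mod 373)
114^93 ≡ 372 (mod 373)
114^124 ≡ 88 (mod 373)
114^186 ≡ 1 (mod 373) ✓
So ord_373(114) = 186, hence |⟨114⟩| = 186.
[(Z/373Z)^× : ⟨114⟩] = 372/186 = 2.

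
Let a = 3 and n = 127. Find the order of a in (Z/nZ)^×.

126

Since 3 ∈ (Z/127Z)^×, its order divides φ(127) = 127 − 1 = 126 = 2 · 3^2 · 7.
Divisors of 126: 1, 2, 3, 6, 7, 9, 14, 18, 21, 42, 63, 126.
Compute 3^d (mod 127) for the divisors d until we hit 1:
3^1 ≡ 3 (mod 127)
3^2 ≡ 9 (mod 127)
3^3 ≡ 27 (mod 127)
3^6 ≡ 94 (mod 127)
3^7 ≡ 28 (mod 127)
3^9 ≡ 125 (mod 127)
3^14 ≡ 22 (mod 127)
3^18 ≡ 4 (mod 127)
3^21 ≡ 108 (mod 127)
3^42 ≡ 107 (mod 127)
3^63 ≡ 126 (mod 127)
3^126 ≡ 1 (mod 127) ✓
So ord_127(3) = 126.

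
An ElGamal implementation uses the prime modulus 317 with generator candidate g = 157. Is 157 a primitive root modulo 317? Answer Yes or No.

No

φ(317) = 317 − 1 = 316 = 2^2 · 79.
157 is a primitive root mod 317 iff 157^(φ(317)/q) ≢ 1 for every prime q | φ(317), i.e. q ∈ {2, 79}.
157^158 ≡ 1 (mod 317)  [q = 2: ≡ 1 ✗]
157^4 ≡ 223 (mod 317)  [q = 79: ≢ 1 ✓]
157^158 ≡ 1 shows ord(157) | 158, strictly less than φ(317); not a primitive root.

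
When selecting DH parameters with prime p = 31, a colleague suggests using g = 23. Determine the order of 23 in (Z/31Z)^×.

10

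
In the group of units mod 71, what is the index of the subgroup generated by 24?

Since 24 ∈ (Z/71Z)^×, its order divides φ(71) = 71 − 1 = 70 = 2 · 5 · 7.
Divisors of 70: 1, 2, 5, 7, 10, 14, 35, 70.
Check 24^d mod 71 for each divisor in increasing order:
24^1 ≡ 24
24^2 ≡ 8
24^5 ≡ 45
24^7 ≡ 5
24^10 ≡ 37
24^14 ≡ 25
24^35 ≡ 1
The order of 24 is 35, so the subgroup it generates has 35 elements.
The index is φ(71) / ord(24) = 70 / 35 = 2.

2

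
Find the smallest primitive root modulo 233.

φ(233) = 233 − 1 = 232 = 2^3 · 29.
Test candidates g = 2, 3, … against the prime factors q ∈ {2, 29} of φ(233): g is a generator iff g^(232/q) ≢ 1 for every such q.
g = 2: 2^116 ≡ 1 — hits 1, so not a primitive root.
g = 3: 3^116 ≡ 232; 3^8 ≡ 37 — none is 1, so 3 is a primitive root.
So 3 is the smallest generator of (Z/233Z)^×.

3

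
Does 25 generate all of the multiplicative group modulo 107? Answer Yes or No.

φ(107) = 107 − 1 = 106 = 2 · 53.
25 is a primitive root mod 107 iff 25^(φ(107)/q) ≢ 1 for every prime q | φ(107), i.e. q ∈ {2, 53}.
25^53 ≡ 1 (mod 107)  [q = 2: ≡ 1 ✗]
25^2 ≡ 90 (mod 107)  [q = 53: ≢ 1 ✓]
25^53 ≡ 1 shows ord(25) | 53, strictly less than φ(107); not a primitive root.

No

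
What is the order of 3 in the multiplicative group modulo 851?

198

Since 3 ∈ (Z/851Z)^×, its order divides φ(851) = φ(23·37) = (23−1)·(37−1) = 22·36 = 792 = 2^3 · 3^2 · 11.
Divisors of 792: 1, 2, 3, 4, 6, 8, 9, 11, 12, 18, 22, 24, 33, 36, 44, 66, 72, 88, 99, 132, 198, 264, 396, 792.
Check 3^d mod 851 for each divisor in increasing order:
3^1 ≡ 3 (mod 851)
3^2 ≡ 9 (mod 851)
3^3 ≡ 27 (mod 851)
3^4 ≡ 81 (mod 851)
3^6 ≡ 729 (mod 851)
3^8 ≡ 604 (mod 851)
3^9 ≡ 110 (mod 851)
3^11 ≡ 139 (mod 851)
3^12 ≡ 417 (mod 851)
3^18 ≡ 186 (mod 851)
3^22 ≡ 599 (mod 851)
3^24 ≡ 285 (mod 851)
3^33 ≡ 714 (mod 851)
3^36 ≡ 556 (mod 851)
3^44 ≡ 530 (mod 851)
3^66 ≡ 47 (mod 851)
3^72 ≡ 223 (mod 851)
3^88 ≡ 70 (mod 851)
3^99 ≡ 369 (mod 851)
3^132 ≡ 507 (mod 851)
3^198 ≡ 1 (mod 851) ✓
So ord_851(3) = 198.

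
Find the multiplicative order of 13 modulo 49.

14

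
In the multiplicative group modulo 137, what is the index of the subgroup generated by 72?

8

Since 72 ∈ (Z/137Z)^×, its order divides φ(137) = 137 − 1 = 136 = 2^3 · 17.
Divisors of 136: 1, 2, 4, 8, 17, 34, 68, 136.
Check 72^d mod 137 for each divisor in increasing order:
72^1 ≡ 72 (mod 137)
72^2 ≡ 115 (mod 137)
72^4 ≡ 73 (mod 137)
72^8 ≡ 123 (mod 137)
72^17 ≡ 1 (mod 137) ✓
So ord_137(72) = 17, hence |⟨72⟩| = 17.
The index is φ(137) / ord(72) = 136 / 17 = 8.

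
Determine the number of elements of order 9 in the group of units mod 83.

0

φ(83) = 83 − 1 = 82 = 2 · 41.
(Z/83Z)^× is cyclic (|G| = 82); a cyclic group of order m has exactly φ(d) elements of each order d | m, and none otherwise.
Since 9 ∤ 82, the count is 0.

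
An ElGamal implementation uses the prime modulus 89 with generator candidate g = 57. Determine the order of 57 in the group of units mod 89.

22

By Lagrange's theorem, ord_89(57) divides φ(89) = 89 − 1 = 88 = 2^3 · 11.
Divisors of 88: 1, 2, 4, 8, 11, 22, 44, 88.
Test each divisor d:
57^1 ≡ 57 (mod 89)
57^2 ≡ 45 (mod 89)
57^4 ≡ 67 (mod 89)
57^8 ≡ 39 (mod 89)
57^11 ≡ 88 (mod 89)
57^22 ≡ 1 (mod 89) ✓
Hence ord(57) = 22.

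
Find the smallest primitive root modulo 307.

5

φ(307) = 307 − 1 = 306 = 2 · 3^2 · 17.
g is a primitive root iff g^(306/q) ≢ 1 (mod 307) for each prime q ∈ {2, 3, 17}.
g = 2: 2^153 ≡ 306; 2^102 ≡ 1 — hits 1, so not a primitive root.
g = 3: 3^153 ≡ 306; 3^102 ≡ 1 — hits 1, so not a primitive root.
g = 4: 4^153 ≡ 1 — hits 1, so not a primitive root.
g = 5: 5^153 ≡ 306; 5^102 ≡ 289; 5^18 ≡ 81 — none is 1, so 5 is a primitive root.
The smallest primitive root modulo 307 is 5.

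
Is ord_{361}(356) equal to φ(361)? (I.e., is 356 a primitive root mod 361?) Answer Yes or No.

φ(361) = φ(19^2) = 19·(19−1) = 342 = 2 · 3^2 · 19.
356 is a primitive root mod 361 iff 356^(φ(361)/q) ≢ 1 for every prime q | φ(361), i.e. q ∈ {2, 3, 19}.
356^171 ≡ 360 (mod 361)  [q = 2: ≢ 1 ✓]
356^114 ≡ 292 (mod 361)  [q = 3: ≢ 1 ✓]
356^18 ≡ 229 (mod 361)  [q = 19: ≢ 1 ✓]
All checks pass, so 356 has order 342 and is a primitive root modulo 361.

Yes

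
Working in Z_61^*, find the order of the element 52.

The order of 52 must divide φ(61) = 61 − 1 = 60 = 2^2 · 3 · 5.
Divisors of 60: 1, 2, 3, 4, 5, 6, 10, 12, 15, 20, 30, 60.
Compute 52^d (mod 61) for the divisors d until we hit 1:
52^1 ≡ 52
52^2 ≡ 20
52^3 ≡ 3
52^4 ≡ 34
52^5 ≡ 60
52^6 ≡ 9
52^10 ≡ 1
Therefore the multiplicative order of 52 modulo 61 is 10.

10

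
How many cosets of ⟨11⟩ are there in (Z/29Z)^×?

By Lagrange's theorem, ord_29(11) divides φ(29) = 29 − 1 = 28 = 2^2 · 7.
Divisors of 28: 1, 2, 4, 7, 14, 28.
Check 11^d mod 29 for each divisor in increasing order:
11^1 ≡ 11
11^2 ≡ 5
11^4 ≡ 25
11^7 ≡ 12
11^14 ≡ 28
11^28 ≡ 1
So ord_29(11) = 28, hence |⟨11⟩| = 28.
Index = |(Z/29Z)^×| / |⟨11⟩| = 28 / 28 = 1.

1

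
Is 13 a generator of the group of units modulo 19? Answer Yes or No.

φ(19) = 19 − 1 = 18 = 2 · 3^2.
An element g generates (Z/19Z)^× iff g^(18/q) ≢ 1 (mod 19) for each prime q ∈ {2, 3}.
13^9 ≡ 18 (mod 19)  [q = 2: ≢ 1 ✓]
13^6 ≡ 11 (mod 19)  [q = 3: ≢ 1 ✓]
All checks pass, so 13 has order 18 and is a primitive root modulo 19.

Yes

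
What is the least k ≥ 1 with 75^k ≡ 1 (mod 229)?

57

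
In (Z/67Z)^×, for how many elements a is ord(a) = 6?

2

φ(67) = 67 − 1 = 66 = 2 · 3 · 11.
In a cyclic group of order 66, there are φ(d) elements of order d for each divisor d of 66, and zero for non-divisors.
6 = 2 · 3 divides 66, and φ(6) = 2.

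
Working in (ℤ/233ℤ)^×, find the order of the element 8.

29

Since 8 ∈ (Z/233Z)^×, its order divides φ(233) = 233 − 1 = 232 = 2^3 · 29.
Divisors of 232: 1, 2, 4, 8, 29, 58, 116, 232.
Compute 8^d (mod 233) for the divisors d until we hit 1:
8^1 ≡ 8 (mod 233)
8^2 ≡ 64 (mod 233)
8^4 ≡ 135 (mod 233)
8^8 ≡ 51 (mod 233)
8^29 ≡ 1 (mod 233) ✓
Hence ord(8) = 29.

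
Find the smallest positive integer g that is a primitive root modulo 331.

3

φ(331) = 331 − 1 = 330 = 2 · 3 · 5 · 11.
g is a primitive root iff g^(330/q) ≢ 1 (mod 331) for each prime q ∈ {2, 3, 5, 11}.
g = 2: 2^165 ≡ 330; 2^110 ≡ 299; 2^66 ≡ 64; 2^30 ≡ 1 — hits 1, so not a primitive root.
g = 3: 3^165 ≡ 330; 3^110 ≡ 299; 3^66 ≡ 64; 3^30 ≡ 270 — none is 1, so 3 is a primitive root.
The smallest primitive root modulo 331 is 3.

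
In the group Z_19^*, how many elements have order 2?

1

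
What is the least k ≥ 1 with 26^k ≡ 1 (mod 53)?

The order of 26 must divide φ(53) = 53 − 1 = 52 = 2^2 · 13.
Divisors of 52: 1, 2, 4, 13, 26, 52.
Test each divisor d:
26^1 ≡ 26 (mod 53)
26^2 ≡ 40 (mod 53)
26^4 ≡ 10 (mod 53)
26^13 ≡ 30 (mod 53)
26^26 ≡ 52 (mod 53)
26^52 ≡ 1 (mod 53) ✓
Therefore the multiplicative order of 26 modulo 53 is 52.

52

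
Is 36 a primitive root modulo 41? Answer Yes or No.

φ(41) = 41 − 1 = 40 = 2^3 · 5.
Test 36^(40/q) mod 41 for each prime factor q of 40:
36^20 ≡ 1 (mod 41)  [q = 2: ≡ 1 ✗]
36^8 ≡ 18 (mod 41)  [q = 5: ≢ 1 ✓]
Since 36^20 ≡ 1, the order of 36 divides 20 < 40, so 36 is not a primitive root.

No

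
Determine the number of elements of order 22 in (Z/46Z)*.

10

φ(46) = φ(2)·φ(23) = 1·22 = 22 = 2 · 11.
In a cyclic group of order 22, there are φ(d) elements of order d for each divisor d of 22, and zero for non-divisors.
22 = 2 · 11 divides 22, and φ(22) = 10.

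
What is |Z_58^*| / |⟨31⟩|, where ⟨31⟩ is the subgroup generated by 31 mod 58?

1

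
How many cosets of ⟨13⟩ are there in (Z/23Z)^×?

Since 13 ∈ (Z/23Z)^×, its order divides φ(23) = 23 − 1 = 22 = 2 · 11.
Divisors of 22: 1, 2, 11, 22.
Check 13^d mod 23 for each divisor in increasing order:
13^1 ≡ 13 (mod 23)
13^2 ≡ 8 (mod 23)
13^11 ≡ 1 (mod 23) ✓
Thus |⟨13⟩| = ord(13) = 11.
[(Z/23Z)^× : ⟨13⟩] = 22/11 = 2.

2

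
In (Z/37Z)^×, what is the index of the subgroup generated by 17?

The order of 17 must divide φ(37) = 37 − 1 = 36 = 2^2 · 3^2.
Divisors of 36: 1, 2, 3, 4, 6, 9, 12, 18, 36.
Compute 17^d (mod 37) for the divisors d until we hit 1:
17^1 ≡ 17 (mod 37)
17^2 ≡ 30 (mod 37)
17^3 ≡ 29 (mod 37)
17^4 ≡ 12 (mod 37)
17^6 ≡ 27 (mod 37)
17^9 ≡ 6 (mod 37)
17^12 ≡ 26 (mod 37)
17^18 ≡ 36 (mod 37)
17^36 ≡ 1 (mod 37) ✓
So ord_37(17) = 36, hence |⟨17⟩| = 36.
Index = |(Z/37Z)^×| / |⟨17⟩| = 36 / 36 = 1.

1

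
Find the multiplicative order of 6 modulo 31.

Since 6 ∈ (Z/31Z)^×, its order divides φ(31) = 31 − 1 = 30 = 2 · 3 · 5.
Divisors of 30: 1, 2, 3, 5, 6, 10, 15, 30.
Check 6^d mod 31 for each divisor in increasing order:
6^1 ≡ 6 (mod 31)
6^2 ≡ 5 (mod 31)
6^3 ≡ 30 (mod 31)
6^5 ≡ 26 (mod 31)
6^6 ≡ 1 (mod 31) ✓
So ord_31(6) = 6.

6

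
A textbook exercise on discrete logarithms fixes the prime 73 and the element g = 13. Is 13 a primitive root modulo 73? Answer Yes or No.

Yes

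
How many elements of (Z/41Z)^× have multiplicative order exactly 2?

1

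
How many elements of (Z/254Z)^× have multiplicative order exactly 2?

1

φ(254) = φ(2)·φ(127) = 1·126 = 126 = 2 · 3^2 · 7.
In a cyclic group of order 126, there are φ(d) elements of order d for each divisor d of 126, and zero for non-divisors.
2 | 126, and φ(2) = 2 − 1 = 1.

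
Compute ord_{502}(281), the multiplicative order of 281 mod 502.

By Lagrange's theorem, ord_502(281) divides φ(502) = φ(2)·φ(251) = 1·250 = 250 = 2 · 5^3.
Divisors of 250: 1, 2, 5, 10, 25, 50, 125, 250.
Evaluate successive powers at the divisors of 250:
281^1 ≡ 281 (mod 502)
281^2 ≡ 147 (mod 502)
281^5 ≡ 439 (mod 502)
281^10 ≡ 455 (mod 502)
281^25 ≡ 389 (mod 502)
281^50 ≡ 219 (mod 502)
281^125 ≡ 501 (mod 502)
281^250 ≡ 1 (mod 502) ✓
The smallest such exponent is 250, so the order of 281 is 250.

250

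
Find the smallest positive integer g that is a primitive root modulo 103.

5

φ(103) = 103 − 1 = 102 = 2 · 3 · 17.
Test candidates g = 2, 3, … against the prime factors q ∈ {2, 3, 17} of φ(103): g is a generator iff g^(102/q) ≢ 1 for every such q.
g = 2: 2^51 ≡ 1 — hits 1, so not a primitive root.
g = 3: 3^51 ≡ 102; 3^34 ≡ 1 — hits 1, so not a primitive root.
g = 4: 4^51 ≡ 1 — hits 1, so not a primitive root.
g = 5: 5^51 ≡ 102; 5^34 ≡ 56; 5^6 ≡ 72 — none is 1, so 5 is a primitive root.
The smallest primitive root modulo 103 is 5.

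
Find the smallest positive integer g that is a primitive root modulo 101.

φ(101) = 101 − 1 = 100 = 2^2 · 5^2.
g is a primitive root iff g^(100/q) ≢ 1 (mod 101) for each prime q ∈ {2, 5}.
g = 2: 2^50 ≡ 100; 2^20 ≡ 95 — none is 1, so 2 is a primitive root.
Hence the least primitive root of 101 is 2.

2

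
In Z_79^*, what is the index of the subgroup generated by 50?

2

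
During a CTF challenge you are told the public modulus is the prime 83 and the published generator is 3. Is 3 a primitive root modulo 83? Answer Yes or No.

No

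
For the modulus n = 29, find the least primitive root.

φ(29) = 29 − 1 = 28 = 2^2 · 7.
Test candidates g = 2, 3, … against the prime factors q ∈ {2, 7} of φ(29): g is a generator iff g^(28/q) ≢ 1 for every such q.
g = 2: 2^14 ≡ 28; 2^4 ≡ 16 — none is 1, so 2 is a primitive root.
The smallest primitive root modulo 29 is 2.

2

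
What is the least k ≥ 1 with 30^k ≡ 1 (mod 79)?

78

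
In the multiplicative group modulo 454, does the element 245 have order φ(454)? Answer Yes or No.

φ(454) = φ(2)·φ(227) = 1·226 = 226 = 2 · 113.
245 is a primitive root mod 454 iff 245^(φ(454)/q) ≢ 1 for every prime q | φ(454), i.e. q ∈ {2, 113}.
245^113 ≡ 453 (mod 454)  [q = 2: ≢ 1 ✓]
245^2 ≡ 97 (mod 454)  [q = 113: ≢ 1 ✓]
All checks pass, so 245 has order 226 and is a primitive root modulo 454.

Yes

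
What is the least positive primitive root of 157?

5

φ(157) = 157 − 1 = 156 = 2^2 · 3 · 13.
g is a primitive root iff g^(156/q) ≢ 1 (mod 157) for each prime q ∈ {2, 3, 13}.
g = 2: 2^78 ≡ 156; 2^52 ≡ 1 — hits 1, so not a primitive root.
g = 3: 3^78 ≡ 1 — hits 1, so not a primitive root.
g = 4: 4^78 ≡ 1 — hits 1, so not a primitive root.
g = 5: 5^78 ≡ 156; 5^52 ≡ 12; 5^12 ≡ 130 — none is 1, so 5 is a primitive root.
The smallest primitive root modulo 157 is 5.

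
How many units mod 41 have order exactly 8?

4

φ(41) = 41 − 1 = 40 = 2^3 · 5.
Since (Z/41Z)^× is cyclic of order 40, the number of elements of order d is φ(d) when d | 40 and 0 otherwise.
8 = 2^3 divides 40, and φ(8) = 4.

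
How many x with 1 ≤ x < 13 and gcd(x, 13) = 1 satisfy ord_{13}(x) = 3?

2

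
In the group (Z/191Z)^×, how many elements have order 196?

φ(191) = 191 − 1 = 190 = 2 · 5 · 19.
(Z/191Z)^× is cyclic (|G| = 190); a cyclic group of order m has exactly φ(d) elements of each order d | m, and none otherwise.
Since 196 ∤ 190, the count is 0.

0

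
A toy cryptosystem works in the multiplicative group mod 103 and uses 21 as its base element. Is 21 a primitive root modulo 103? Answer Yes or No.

Yes

φ(103) = 103 − 1 = 102 = 2 · 3 · 17.
Test 21^(102/q) mod 103 for each prime factor q of 102:
21^51 ≡ 102 (mod 103)  [q = 2: ≢ 1 ✓]
21^34 ≡ 56 (mod 103)  [q = 3: ≢ 1 ✓]
21^6 ≡ 81 (mod 103)  [q = 17: ≢ 1 ✓]
All checks pass, so 21 has order 102 and is a primitive root modulo 103.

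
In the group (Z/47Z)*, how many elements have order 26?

0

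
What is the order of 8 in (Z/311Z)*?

155

ord(8) | φ(311) = 311 − 1 = 310 = 2 · 5 · 31.
Divisors of 310: 1, 2, 5, 10, 31, 62, 155, 310.
Evaluate successive powers at the divisors of 310:
8^1 ≡ 8 (mod 311)
8^2 ≡ 64 (mod 311)
8^5 ≡ 113 (mod 311)
8^10 ≡ 18 (mod 311)
8^31 ≡ 6 (mod 311)
8^62 ≡ 36 (mod 311)
8^155 ≡ 1 (mod 311) ✓
So ord_311(8) = 155.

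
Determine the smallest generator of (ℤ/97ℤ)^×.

φ(97) = 97 − 1 = 96 = 2^5 · 3.
g is a primitive root iff g^(96/q) ≢ 1 (mod 97) for each prime q ∈ {2, 3}.
g = 2: 2^48 ≡ 1 — hits 1, so not a primitive root.
g = 3: 3^48 ≡ 1 — hits 1, so not a primitive root.
g = 4: 4^48 ≡ 1 — hits 1, so not a primitive root.
g = 5: 5^48 ≡ 96; 5^32 ≡ 35 — none is 1, so 5 is a primitive root.
Hence the least primitive root of 97 is 5.

5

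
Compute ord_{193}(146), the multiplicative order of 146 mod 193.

192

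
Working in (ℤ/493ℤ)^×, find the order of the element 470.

The order of 470 must divide φ(493) = φ(17·29) = (17−1)·(29−1) = 16·28 = 448 = 2^6 · 7.
Divisors of 448: 1, 2, 4, 7, 8, 14, 16, 28, 32, 56, 64, 112, 224, 448.
Check 470^d mod 493 for each divisor in increasing order:
470^1 ≡ 470 (mod 493)
470^2 ≡ 36 (mod 493)
470^4 ≡ 310 (mod 493)
470^7 ≡ 173 (mod 493)
470^8 ≡ 458 (mod 493)
470^14 ≡ 349 (mod 493)
470^16 ≡ 239 (mod 493)
470^28 ≡ 30 (mod 493)
470^32 ≡ 426 (mod 493)
470^56 ≡ 407 (mod 493)
470^64 ≡ 52 (mod 493)
470^112 ≡ 1 (mod 493) ✓
Therefore the multiplicative order of 470 modulo 493 is 112.

112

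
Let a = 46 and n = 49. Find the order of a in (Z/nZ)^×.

21

ord(46) | φ(49) = φ(7^2) = 7·(7−1) = 42 = 2 · 3 · 7.
Divisors of 42: 1, 2, 3, 6, 7, 14, 21, 42.
Evaluate successive powers at the divisors of 42:
46^1 ≡ 46 (mod 49)
46^2 ≡ 9 (mod 49)
46^3 ≡ 22 (mod 49)
46^6 ≡ 43 (mod 49)
46^7 ≡ 18 (mod 49)
46^14 ≡ 30 (mod 49)
46^21 ≡ 1 (mod 49) ✓
Therefore the multiplicative order of 46 modulo 49 is 21.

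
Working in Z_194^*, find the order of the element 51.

32

ord(51) | φ(194) = φ(2)·φ(97) = 1·96 = 96 = 2^5 · 3.
Divisors of 96: 1, 2, 3, 4, 6, 8, 12, 16, 24, 32, 48, 96.
Check 51^d mod 194 for each divisor in increasing order:
51^1 ≡ 51 (mod 194)
51^2 ≡ 79 (mod 194)
51^3 ≡ 149 (mod 194)
51^4 ≡ 33 (mod 194)
51^6 ≡ 85 (mod 194)
51^8 ≡ 119 (mod 194)
51^12 ≡ 47 (mod 194)
51^16 ≡ 193 (mod 194)
51^24 ≡ 75 (mod 194)
51^32 ≡ 1 (mod 194) ✓
So ord_194(51) = 32.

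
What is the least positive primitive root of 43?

3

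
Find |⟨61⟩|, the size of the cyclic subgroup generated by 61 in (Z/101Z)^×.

100

Since 61 ∈ (Z/101Z)^×, its order divides φ(101) = 101 − 1 = 100 = 2^2 · 5^2.
Divisors of 100: 1, 2, 4, 5, 10, 20, 25, 50, 100.
Test each divisor d:
61^1 ≡ 61
61^2 ≡ 85
61^4 ≡ 54
61^5 ≡ 62
61^10 ≡ 6
61^20 ≡ 36
61^25 ≡ 10
61^50 ≡ 100
61^100 ≡ 1
Hence ord(61) = 100.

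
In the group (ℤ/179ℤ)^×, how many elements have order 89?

88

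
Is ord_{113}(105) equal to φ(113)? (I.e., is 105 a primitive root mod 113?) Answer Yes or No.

No

φ(113) = 113 − 1 = 112 = 2^4 · 7.
Test 105^(112/q) mod 113 for each prime factor q of 112:
105^56 ≡ 1 (mod 113)  [q = 2: ≡ 1 ✗]
105^16 ≡ 49 (mod 113)  [q = 7: ≢ 1 ✓]
105^56 ≡ 1 shows ord(105) | 56, strictly less than φ(113); not a primitive root.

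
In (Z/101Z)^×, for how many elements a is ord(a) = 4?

φ(101) = 101 − 1 = 100 = 2^2 · 5^2.
In a cyclic group of order 100, there are φ(d) elements of order d for each divisor d of 100, and zero for non-divisors.
4 = 2^2 divides 100, and φ(4) = 2.

2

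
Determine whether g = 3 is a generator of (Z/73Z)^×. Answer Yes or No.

φ(73) = 73 − 1 = 72 = 2^3 · 3^2.
Test 3^(72/q) mod 73 for each prime factor q of 72:
3^36 ≡ 1 (mod 73)  [q = 2: ≡ 1 ✗]
3^24 ≡ 1 (mod 73)  [q = 3: ≡ 1 ✗]
The check at q = 2 fails, so 3 generates a proper subgroup.

No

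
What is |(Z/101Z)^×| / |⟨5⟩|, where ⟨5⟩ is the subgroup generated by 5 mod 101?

4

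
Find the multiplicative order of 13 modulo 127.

63

ord(13) | φ(127) = 127 − 1 = 126 = 2 · 3^2 · 7.
Divisors of 126: 1, 2, 3, 6, 7, 9, 14, 18, 21, 42, 63, 126.
Check 13^d mod 127 for each divisor in increasing order:
13^1 ≡ 13 (mod 127)
13^2 ≡ 42 (mod 127)
13^3 ≡ 38 (mod 127)
13^6 ≡ 47 (mod 127)
13^7 ≡ 103 (mod 127)
13^9 ≡ 8 (mod 127)
13^14 ≡ 68 (mod 127)
13^18 ≡ 64 (mod 127)
13^21 ≡ 19 (mod 127)
13^42 ≡ 107 (mod 127)
13^63 ≡ 1 (mod 127) ✓
Therefore the multiplicative order of 13 modulo 127 is 63.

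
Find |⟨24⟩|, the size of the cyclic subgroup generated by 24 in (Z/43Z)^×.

ord(24) | φ(43) = 43 − 1 = 42 = 2 · 3 · 7.
Divisors of 42: 1, 2, 3, 6, 7, 14, 21, 42.
Test each divisor d:
24^1 ≡ 24
24^2 ≡ 17
24^3 ≡ 21
24^6 ≡ 11
24^7 ≡ 6
24^14 ≡ 36
24^21 ≡ 1
The smallest such exponent is 21, so the order of 24 is 21.

21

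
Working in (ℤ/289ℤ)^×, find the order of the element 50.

By Lagrange's theorem, ord_289(50) divides φ(289) = φ(17^2) = 17·(17−1) = 272 = 2^4 · 17.
Divisors of 272: 1, 2, 4, 8, 16, 17, 34, 68, 136, 272.
Evaluate successive powers at the divisors of 272:
50^1 ≡ 50 (mod 289)
50^2 ≡ 188 (mod 289)
50^4 ≡ 86 (mod 289)
50^8 ≡ 171 (mod 289)
50^16 ≡ 52 (mod 289)
50^17 ≡ 288 (mod 289)
50^34 ≡ 1 (mod 289) ✓
So ord_289(50) = 34.

34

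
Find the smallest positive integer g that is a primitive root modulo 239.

φ(239) = 239 − 1 = 238 = 2 · 7 · 17.
g is a primitive root iff g^(238/q) ≢ 1 (mod 239) for each prime q ∈ {2, 7, 17}.
g = 2: 2^119 ≡ 1 — hits 1, so not a primitive root.
g = 3: 3^119 ≡ 1 — hits 1, so not a primitive root.
g = 4: 4^119 ≡ 1 — hits 1, so not a primitive root.
g = 5: 5^119 ≡ 1 — hits 1, so not a primitive root.
g = 6: 6^119 ≡ 1 — hits 1, so not a primitive root.
g = 7: 7^119 ≡ 238; 7^34 ≡ 24; 7^14 ≡ 211 — none is 1, so 7 is a primitive root.
The smallest primitive root modulo 239 is 7.

7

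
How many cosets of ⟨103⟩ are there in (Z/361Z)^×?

The order of 103 must divide φ(361) = φ(19^2) = 19·(19−1) = 342 = 2 · 3^2 · 19.
Divisors of 342: 1, 2, 3, 6, 9, 18, 19, 38, 57, 114, 171, 342.
Evaluate successive powers at the divisors of 342:
103^1 ≡ 103
103^2 ≡ 140
103^3 ≡ 341
103^6 ≡ 39
103^9 ≡ 303
103^18 ≡ 115
103^19 ≡ 293
103^38 ≡ 292
103^57 ≡ 360
103^114 ≡ 1
So ord_361(103) = 114, hence |⟨103⟩| = 114.
Index = |(Z/361Z)^×| / |⟨103⟩| = 342 / 114 = 3.

3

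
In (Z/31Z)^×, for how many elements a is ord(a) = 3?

2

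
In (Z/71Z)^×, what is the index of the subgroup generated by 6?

2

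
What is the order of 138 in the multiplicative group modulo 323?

Since 138 ∈ (Z/323Z)^×, its order divides φ(323) = φ(17·19) = (17−1)·(19−1) = 16·18 = 288 = 2^5 · 3^2.
Divisors of 288: 1, 2, 3, 4, 6, 8, 9, 12, 16, 18, 24, 32, 36, 48, 72, 96, 144, 288.
Check 138^d mod 323 for each divisor in increasing order:
138^1 ≡ 138 (mod 323)
138^2 ≡ 310 (mod 323)
138^3 ≡ 144 (mod 323)
138^4 ≡ 169 (mod 323)
138^6 ≡ 64 (mod 323)
138^8 ≡ 137 (mod 323)
138^9 ≡ 172 (mod 323)
138^12 ≡ 220 (mod 323)
138^16 ≡ 35 (mod 323)
138^18 ≡ 191 (mod 323)
138^24 ≡ 273 (mod 323)
138^32 ≡ 256 (mod 323)
138^36 ≡ 305 (mod 323)
138^48 ≡ 239 (mod 323)
138^72 ≡ 1 (mod 323) ✓
So ord_323(138) = 72.

72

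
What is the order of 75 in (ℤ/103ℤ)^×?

102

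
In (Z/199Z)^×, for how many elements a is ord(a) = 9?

6

φ(199) = 199 − 1 = 198 = 2 · 3^2 · 11.
In a cyclic group of order 198, there are φ(d) elements of order d for each divisor d of 198, and zero for non-divisors.
9 = 3^2 divides 198, and φ(9) = 6.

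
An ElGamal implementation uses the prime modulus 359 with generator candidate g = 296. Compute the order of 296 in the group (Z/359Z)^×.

The order of 296 must divide φ(359) = 359 − 1 = 358 = 2 · 179.
Divisors of 358: 1, 2, 179, 358.
Test each divisor d:
296^1 ≡ 296 (mod 359)
296^2 ≡ 20 (mod 359)
296^179 ≡ 1 (mod 359) ✓
Hence ord(296) = 179.

179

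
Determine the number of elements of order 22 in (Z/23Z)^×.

10

φ(23) = 23 − 1 = 22 = 2 · 11.
Since (Z/23Z)^× is cyclic of order 22, the number of elements of order d is φ(d) when d | 22 and 0 otherwise.
22 = 2 · 11 divides 22, and φ(22) = 10.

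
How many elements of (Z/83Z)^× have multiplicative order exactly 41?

40

φ(83) = 83 − 1 = 82 = 2 · 41.
Since (Z/83Z)^× is cyclic of order 82, the number of elements of order d is φ(d) when d | 82 and 0 otherwise.
41 | 82, and φ(41) = 41 − 1 = 40.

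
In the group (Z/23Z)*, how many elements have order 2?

1

φ(23) = 23 − 1 = 22 = 2 · 11.
(Z/23Z)^× is cyclic (|G| = 22); a cyclic group of order m has exactly φ(d) elements of each order d | m, and none otherwise.
2 | 22, and φ(2) = 2 − 1 = 1.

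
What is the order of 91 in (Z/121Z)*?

55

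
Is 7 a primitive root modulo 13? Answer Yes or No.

φ(13) = 13 − 1 = 12 = 2^2 · 3.
An element g generates (Z/13Z)^× iff g^(12/q) ≢ 1 (mod 13) for each prime q ∈ {2, 3}.
7^6 ≡ 12 (mod 13)  [q = 2: ≢ 1 ✓]
7^4 ≡ 9 (mod 13)  [q = 3: ≢ 1 ✓]
Every test exponent gives a nontrivial residue, hence 7 generates the full group.

Yes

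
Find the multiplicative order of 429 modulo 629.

By Lagrange's theorem, ord_629(429) divides φ(629) = φ(17·37) = (17−1)·(37−1) = 16·36 = 576 = 2^6 · 3^2.
Divisors of 576: 1, 2, 3, 4, 6, 8, 9, 12, 16, 18, 24, 32, 36, 48, 64, 72, 96, 144, 192, 288, 576.
Test each divisor d:
429^1 ≡ 429 (mod 629)
429^2 ≡ 373 (mod 629)
429^3 ≡ 251 (mod 629)
429^4 ≡ 120 (mod 629)
429^6 ≡ 101 (mod 629)
429^8 ≡ 562 (mod 629)
429^9 ≡ 191 (mod 629)
429^12 ≡ 137 (mod 629)
429^16 ≡ 86 (mod 629)
429^18 ≡ 628 (mod 629)
429^24 ≡ 528 (mod 629)
429^32 ≡ 477 (mod 629)
429^36 ≡ 1 (mod 629) ✓
So ord_629(429) = 36.

36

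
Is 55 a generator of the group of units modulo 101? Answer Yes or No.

φ(101) = 101 − 1 = 100 = 2^2 · 5^2.
Test 55^(100/q) mod 101 for each prime factor q of 100:
55^50 ≡ 100 (mod 101)  [q = 2: ≢ 1 ✓]
55^20 ≡ 36 (mod 101)  [q = 5: ≢ 1 ✓]
All checks pass, so 55 has order 100 and is a primitive root modulo 101.

Yes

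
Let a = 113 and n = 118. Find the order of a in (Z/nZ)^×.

58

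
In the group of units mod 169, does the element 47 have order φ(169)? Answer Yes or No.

No

φ(169) = φ(13^2) = 13·(13−1) = 156 = 2^2 · 3 · 13.
It suffices to check that the order of 47 is not a proper divisor of 156: compute 47^(156/q) for q ∈ {2, 3, 13}.
47^78 ≡ 168 (mod 169)  [q = 2: ≢ 1 ✓]
47^52 ≡ 1 (mod 169)  [q = 3: ≡ 1 ✗]
47^12 ≡ 92 (mod 169)  [q = 13: ≢ 1 ✓]
The check at q = 3 fails, so 47 generates a proper subgroup.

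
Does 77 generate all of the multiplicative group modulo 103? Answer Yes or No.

φ(103) = 103 − 1 = 102 = 2 · 3 · 17.
Test 77^(102/q) mod 103 for each prime factor q of 102:
77^51 ≡ 102 (mod 103)  [q = 2: ≢ 1 ✓]
77^34 ≡ 46 (mod 103)  [q = 3: ≢ 1 ✓]
77^6 ≡ 30 (mod 103)  [q = 17: ≢ 1 ✓]
All checks pass, so 77 has order 102 and is a primitive root modulo 103.

Yes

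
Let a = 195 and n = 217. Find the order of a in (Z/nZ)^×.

ord(195) | φ(217) = φ(7·31) = (7−1)·(31−1) = 6·30 = 180 = 2^2 · 3^2 · 5.
Divisors of 180: 1, 2, 3, 4, 5, 6, 9, 10, 12, 15, 18, 20, 30, 36, 45, 60, 90, 180.
Compute 195^d (mod 217) for the divisors d until we hit 1:
195^1 ≡ 195
195^2 ≡ 50
195^3 ≡ 202
195^4 ≡ 113
195^5 ≡ 118
195^6 ≡ 8
195^9 ≡ 97
195^10 ≡ 36
195^12 ≡ 64
195^15 ≡ 125
195^18 ≡ 78
195^20 ≡ 211
195^30 ≡ 1
Therefore the multiplicative order of 195 modulo 217 is 30.

30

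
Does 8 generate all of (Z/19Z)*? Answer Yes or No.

φ(19) = 19 − 1 = 18 = 2 · 3^2.
Test 8^(18/q) mod 19 for each prime factor q of 18:
8^9 ≡ 18 (mod 19)  [q = 2: ≢ 1 ✓]
8^6 ≡ 1 (mod 19)  [q = 3: ≡ 1 ✗]
The check at q = 3 fails, so 8 generates a proper subgroup.

No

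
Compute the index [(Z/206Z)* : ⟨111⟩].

ord(111) | φ(206) = φ(2)·φ(103) = 1·102 = 102 = 2 · 3 · 17.
Divisors of 102: 1, 2, 3, 6, 17, 34, 51, 102.
Compute 111^d (mod 206) for the divisors d until we hit 1:
111^1 ≡ 111 (mod 206)
111^2 ≡ 167 (mod 206)
111^3 ≡ 203 (mod 206)
111^6 ≡ 9 (mod 206)
111^17 ≡ 1 (mod 206) ✓
So ord_206(111) = 17, hence |⟨111⟩| = 17.
The index is φ(206) / ord(111) = 102 / 17 = 6.

6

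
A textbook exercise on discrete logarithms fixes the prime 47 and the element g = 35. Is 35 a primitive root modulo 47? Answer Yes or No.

φ(47) = 47 − 1 = 46 = 2 · 23.
35 is a primitive root mod 47 iff 35^(φ(47)/q) ≢ 1 for every prime q | φ(47), i.e. q ∈ {2, 23}.
35^23 ≡ 46 (mod 47)  [q = 2: ≢ 1 ✓]
35^2 ≡ 3 (mod 47)  [q = 23: ≢ 1 ✓]
None equal 1, so ord_47(35) = 46: 35 is a primitive root.

Yes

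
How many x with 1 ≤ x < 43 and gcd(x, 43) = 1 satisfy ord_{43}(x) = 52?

φ(43) = 43 − 1 = 42 = 2 · 3 · 7.
In a cyclic group of order 42, there are φ(d) elements of order d for each divisor d of 42, and zero for non-divisors.
Here 42 is not a multiple of 52, so there are no elements of order 52.

0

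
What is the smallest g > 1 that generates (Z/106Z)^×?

φ(106) = φ(2)·φ(53) = 1·52 = 52 = 2^2 · 13.
g is a primitive root iff g^(52/q) ≢ 1 (mod 106) for each prime q ∈ {2, 13}.
g = 2: gcd(2, 106) = 2 > 1, not a unit — skip.
g = 3: 3^26 ≡ 105; 3^4 ≡ 81 — none is 1, so 3 is a primitive root.
So 3 is the smallest generator of (Z/106Z)^×.

3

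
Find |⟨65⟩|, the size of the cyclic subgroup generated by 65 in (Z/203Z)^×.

21

Since 65 ∈ (Z/203Z)^×, its order divides φ(203) = φ(7·29) = (7−1)·(29−1) = 6·28 = 168 = 2^3 · 3 · 7.
Divisors of 168: 1, 2, 3, 4, 6, 7, 8, 12, 14, 21, 24, 28, 42, 56, 84, 168.
Check 65^d mod 203 for each divisor in increasing order:
65^1 ≡ 65 (mod 203)
65^2 ≡ 165 (mod 203)
65^3 ≡ 169 (mod 203)
65^4 ≡ 23 (mod 203)
65^6 ≡ 141 (mod 203)
65^7 ≡ 30 (mod 203)
65^8 ≡ 123 (mod 203)
65^12 ≡ 190 (mod 203)
65^14 ≡ 88 (mod 203)
65^21 ≡ 1 (mod 203) ✓
Therefore the multiplicative order of 65 modulo 203 is 21.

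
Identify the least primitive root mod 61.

2

φ(61) = 61 − 1 = 60 = 2^2 · 3 · 5.
g is a primitive root iff g^(60/q) ≢ 1 (mod 61) for each prime q ∈ {2, 3, 5}.
g = 2: 2^30 ≡ 60; 2^20 ≡ 47; 2^12 ≡ 9 — none is 1, so 2 is a primitive root.
Hence the least primitive root of 61 is 2.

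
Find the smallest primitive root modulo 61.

φ(61) = 61 − 1 = 60 = 2^2 · 3 · 5.
Test candidates g = 2, 3, … against the prime factors q ∈ {2, 3, 5} of φ(61): g is a generator iff g^(60/q) ≢ 1 for every such q.
g = 2: 2^30 ≡ 60; 2^20 ≡ 47; 2^12 ≡ 9 — none is 1, so 2 is a primitive root.
So 2 is the smallest generator of (Z/61Z)^×.

2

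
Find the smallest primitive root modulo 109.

φ(109) = 109 − 1 = 108 = 2^2 · 3^3.
g is a primitive root iff g^(108/q) ≢ 1 (mod 109) for each prime q ∈ {2, 3}.
g = 2: 2^54 ≡ 108; 2^36 ≡ 1 — hits 1, so not a primitive root.
g = 3: 3^54 ≡ 1 — hits 1, so not a primitive root.
g = 4: 4^54 ≡ 1 — hits 1, so not a primitive root.
g = 5: 5^54 ≡ 1 — hits 1, so not a primitive root.
g = 6: 6^54 ≡ 108; 6^36 ≡ 63 — none is 1, so 6 is a primitive root.
The smallest primitive root modulo 109 is 6.

6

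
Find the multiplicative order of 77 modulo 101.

50

The order of 77 must divide φ(101) = 101 − 1 = 100 = 2^2 · 5^2.
Divisors of 100: 1, 2, 4, 5, 10, 20, 25, 50, 100.
Test each divisor d:
77^1 ≡ 77 (mod 101)
77^2 ≡ 71 (mod 101)
77^4 ≡ 92 (mod 101)
77^5 ≡ 14 (mod 101)
77^10 ≡ 95 (mod 101)
77^20 ≡ 36 (mod 101)
77^25 ≡ 100 (mod 101)
77^50 ≡ 1 (mod 101) ✓
Therefore the multiplicative order of 77 modulo 101 is 50.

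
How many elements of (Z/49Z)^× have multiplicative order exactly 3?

2

φ(49) = φ(7^2) = 7·(7−1) = 42 = 2 · 3 · 7.
Since (Z/49Z)^× is cyclic of order 42, the number of elements of order d is φ(d) when d | 42 and 0 otherwise.
3 | 42, and φ(3) = 3 − 1 = 2.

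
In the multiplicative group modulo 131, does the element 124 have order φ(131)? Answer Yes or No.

φ(131) = 131 − 1 = 130 = 2 · 5 · 13.
An element g generates (Z/131Z)^× iff g^(130/q) ≢ 1 (mod 131) for each prime q ∈ {2, 5, 13}.
124^65 ≡ 130 (mod 131)  [q = 2: ≢ 1 ✓]
124^26 ≡ 53 (mod 131)  [q = 5: ≢ 1 ✓]
124^10 ≡ 80 (mod 131)  [q = 13: ≢ 1 ✓]
None equal 1, so ord_131(124) = 130: 124 is a primitive root.

Yes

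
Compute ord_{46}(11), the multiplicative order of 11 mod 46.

22

By Lagrange's theorem, ord_46(11) divides φ(46) = φ(2)·φ(23) = 1·22 = 22 = 2 · 11.
Divisors of 22: 1, 2, 11, 22.
Check 11^d mod 46 for each divisor in increasing order:
11^1 ≡ 11 (mod 46)
11^2 ≡ 29 (mod 46)
11^11 ≡ 45 (mod 46)
11^22 ≡ 1 (mod 46) ✓
Hence ord(11) = 22.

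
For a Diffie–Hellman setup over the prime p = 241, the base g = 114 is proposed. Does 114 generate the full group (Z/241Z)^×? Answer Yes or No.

Yes

φ(241) = 241 − 1 = 240 = 2^4 · 3 · 5.
It suffices to check that the order of 114 is not a proper divisor of 240: compute 114^(240/q) for q ∈ {2, 3, 5}.
114^120 ≡ 240 (mod 241)  [q = 2: ≢ 1 ✓]
114^80 ≡ 15 (mod 241)  [q = 3: ≢ 1 ✓]
114^48 ≡ 87 (mod 241)  [q = 5: ≢ 1 ✓]
None equal 1, so ord_241(114) = 240: 114 is a primitive root.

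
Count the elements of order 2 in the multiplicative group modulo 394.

φ(394) = φ(2)·φ(197) = 1·196 = 196 = 2^2 · 7^2.
(Z/394Z)^× is cyclic (|G| = 196); a cyclic group of order m has exactly φ(d) elements of each order d | m, and none otherwise.
2 | 196, and φ(2) = 2 − 1 = 1.

1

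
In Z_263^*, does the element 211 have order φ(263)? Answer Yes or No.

Yes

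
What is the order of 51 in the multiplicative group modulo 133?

18

By Lagrange's theorem, ord_133(51) divides φ(133) = φ(7·19) = (7−1)·(19−1) = 6·18 = 108 = 2^2 · 3^3.
Divisors of 108: 1, 2, 3, 4, 6, 9, 12, 18, 27, 36, 54, 108.
Compute 51^d (mod 133) for the divisors d until we hit 1:
51^1 ≡ 51 (mod 133)
51^2 ≡ 74 (mod 133)
51^3 ≡ 50 (mod 133)
51^4 ≡ 23 (mod 133)
51^6 ≡ 106 (mod 133)
51^9 ≡ 113 (mod 133)
51^12 ≡ 64 (mod 133)
51^18 ≡ 1 (mod 133) ✓
The smallest such exponent is 18, so the order of 51 is 18.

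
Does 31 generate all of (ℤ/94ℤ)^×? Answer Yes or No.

φ(94) = φ(2)·φ(47) = 1·46 = 46 = 2 · 23.
31 is a primitive root mod 94 iff 31^(φ(94)/q) ≢ 1 for every prime q | φ(94), i.e. q ∈ {2, 23}.
31^23 ≡ 93 (mod 94)  [q = 2: ≢ 1 ✓]
31^2 ≡ 21 (mod 94)  [q = 23: ≢ 1 ✓]
All checks pass, so 31 has order 46 and is a primitive root modulo 94.

Yes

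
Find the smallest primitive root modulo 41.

6

φ(41) = 41 − 1 = 40 = 2^3 · 5.
g is a primitive root iff g^(40/q) ≢ 1 (mod 41) for each prime q ∈ {2, 5}.
g = 2: 2^20 ≡ 1 — hits 1, so not a primitive root.
g = 3: 3^20 ≡ 40; 3^8 ≡ 1 — hits 1, so not a primitive root.
g = 4: 4^20 ≡ 1 — hits 1, so not a primitive root.
g = 5: 5^20 ≡ 1 — hits 1, so not a primitive root.
g = 6: 6^20 ≡ 40; 6^8 ≡ 10 — none is 1, so 6 is a primitive root.
So 6 is the smallest generator of (Z/41Z)^×.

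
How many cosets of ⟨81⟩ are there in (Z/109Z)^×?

By Lagrange's theorem, ord_109(81) divides φ(109) = 109 − 1 = 108 = 2^2 · 3^3.
Divisors of 108: 1, 2, 3, 4, 6, 9, 12, 18, 27, 36, 54, 108.
Test each divisor d:
81^1 ≡ 81 (mod 109)
81^2 ≡ 21 (mod 109)
81^3 ≡ 66 (mod 109)
81^4 ≡ 5 (mod 109)
81^6 ≡ 105 (mod 109)
81^9 ≡ 63 (mod 109)
81^12 ≡ 16 (mod 109)
81^18 ≡ 45 (mod 109)
81^27 ≡ 1 (mod 109) ✓
The order of 81 is 27, so the subgroup it generates has 27 elements.
The index is φ(109) / ord(81) = 108 / 27 = 4.

4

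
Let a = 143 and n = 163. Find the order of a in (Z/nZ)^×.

81

The order of 143 must divide φ(163) = 163 − 1 = 162 = 2 · 3^4.
Divisors of 162: 1, 2, 3, 6, 9, 18, 27, 54, 81, 162.
Test each divisor d:
143^1 ≡ 143 (mod 163)
143^2 ≡ 74 (mod 163)
143^3 ≡ 150 (mod 163)
143^6 ≡ 6 (mod 163)
143^9 ≡ 85 (mod 163)
143^18 ≡ 53 (mod 163)
143^27 ≡ 104 (mod 163)
143^54 ≡ 58 (mod 163)
143^81 ≡ 1 (mod 163) ✓
Therefore the multiplicative order of 143 modulo 163 is 81.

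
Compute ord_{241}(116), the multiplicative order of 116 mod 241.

40

The order of 116 must divide φ(241) = 241 − 1 = 240 = 2^4 · 3 · 5.
Divisors of 240: 1, 2, 3, 4, 5, 6, 8, 10, 12, 15, 16, 20, 24, 30, 40, 48, 60, 80, 120, 240.
Test each divisor d:
116^1 ≡ 116 (mod 241)
116^2 ≡ 201 (mod 241)
116^3 ≡ 180 (mod 241)
116^4 ≡ 154 (mod 241)
116^5 ≡ 30 (mod 241)
116^6 ≡ 106 (mod 241)
116^8 ≡ 98 (mod 241)
116^10 ≡ 177 (mod 241)
116^12 ≡ 150 (mod 241)
116^15 ≡ 8 (mod 241)
116^16 ≡ 205 (mod 241)
116^20 ≡ 240 (mod 241)
116^24 ≡ 87 (mod 241)
116^30 ≡ 64 (mod 241)
116^40 ≡ 1 (mod 241) ✓
So ord_241(116) = 40.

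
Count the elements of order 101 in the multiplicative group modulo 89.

0

φ(89) = 89 − 1 = 88 = 2^3 · 11.
In a cyclic group of order 88, there are φ(d) elements of order d for each divisor d of 88, and zero for non-divisors.
Since 101 ∤ 88, the count is 0.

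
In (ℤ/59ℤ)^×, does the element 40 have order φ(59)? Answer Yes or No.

φ(59) = 59 − 1 = 58 = 2 · 29.
An element g generates (Z/59Z)^× iff g^(58/q) ≢ 1 (mod 59) for each prime q ∈ {2, 29}.
40^29 ≡ 58 (mod 59)  [q = 2: ≢ 1 ✓]
40^2 ≡ 7 (mod 59)  [q = 29: ≢ 1 ✓]
None equal 1, so ord_59(40) = 58: 40 is a primitive root.

Yes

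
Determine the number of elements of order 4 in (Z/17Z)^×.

φ(17) = 17 − 1 = 16 = 2^4.
(Z/17Z)^× is cyclic (|G| = 16); a cyclic group of order m has exactly φ(d) elements of each order d | m, and none otherwise.
4 = 2^2 divides 16, and φ(4) = 2.

2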